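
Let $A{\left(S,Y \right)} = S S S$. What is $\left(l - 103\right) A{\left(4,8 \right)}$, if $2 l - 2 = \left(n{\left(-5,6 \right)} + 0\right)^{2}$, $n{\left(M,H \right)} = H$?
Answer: $-5376$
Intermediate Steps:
$A{\left(S,Y \right)} = S^{3}$ ($A{\left(S,Y \right)} = S^{2} S = S^{3}$)
$l = 19$ ($l = 1 + \frac{\left(6 + 0\right)^{2}}{2} = 1 + \frac{6^{2}}{2} = 1 + \frac{1}{2} \cdot 36 = 1 + 18 = 19$)
$\left(l - 103\right) A{\left(4,8 \right)} = \left(19 - 103\right) 4^{3} = \left(-84\right) 64 = -5376$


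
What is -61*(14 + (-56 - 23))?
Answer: 3965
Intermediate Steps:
-61*(14 + (-56 - 23)) = -61*(14 - 79) = -61*(-65) = 3965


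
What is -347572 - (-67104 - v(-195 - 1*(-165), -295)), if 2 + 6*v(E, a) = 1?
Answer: -1682809/6 ≈ -2.8047e+5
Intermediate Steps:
v(E, a) = -⅙ (v(E, a) = -⅓ + (⅙)*1 = -⅓ + ⅙ = -⅙)
-347572 - (-67104 - v(-195 - 1*(-165), -295)) = -347572 - (-67104 - 1*(-⅙)) = -347572 - (-67104 + ⅙) = -347572 - 1*(-402623/6) = -347572 + 402623/6 = -1682809/6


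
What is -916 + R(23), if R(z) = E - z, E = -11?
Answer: -950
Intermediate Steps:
R(z) = -11 - z
-916 + R(23) = -916 + (-11 - 1*23) = -916 + (-11 - 23) = -916 - 34 = -950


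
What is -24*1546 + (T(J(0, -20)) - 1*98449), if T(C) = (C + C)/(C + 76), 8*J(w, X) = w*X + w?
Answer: -135553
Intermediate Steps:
J(w, X) = w/8 + X*w/8 (J(w, X) = (w*X + w)/8 = (X*w + w)/8 = (w + X*w)/8 = w/8 + X*w/8)
T(C) = 2*C/(76 + C) (T(C) = (2*C)/(76 + C) = 2*C/(76 + C))
-24*1546 + (T(J(0, -20)) - 1*98449) = -24*1546 + (2*((⅛)*0*(1 - 20))/(76 + (⅛)*0*(1 - 20)) - 1*98449) = -37104 + (2*((⅛)*0*(-19))/(76 + (⅛)*0*(-19)) - 98449) = -37104 + (2*0/(76 + 0) - 98449) = -37104 + (2*0/76 - 98449) = -37104 + (2*0*(1/76) - 98449) = -37104 + (0 - 98449) = -37104 - 98449 = -135553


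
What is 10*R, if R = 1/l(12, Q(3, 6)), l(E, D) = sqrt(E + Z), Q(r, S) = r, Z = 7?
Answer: 10*sqrt(19)/19 ≈ 2.2942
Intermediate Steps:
l(E, D) = sqrt(7 + E) (l(E, D) = sqrt(E + 7) = sqrt(7 + E))
R = sqrt(19)/19 (R = 1/(sqrt(7 + 12)) = 1/(sqrt(19)) = sqrt(19)/19 ≈ 0.22942)
10*R = 10*(sqrt(19)/19) = 10*sqrt(19)/19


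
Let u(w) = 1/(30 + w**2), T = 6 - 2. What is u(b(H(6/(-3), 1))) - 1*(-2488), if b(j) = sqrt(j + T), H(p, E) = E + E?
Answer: 89569/36 ≈ 2488.0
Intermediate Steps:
T = 4
H(p, E) = 2*E
b(j) = sqrt(4 + j) (b(j) = sqrt(j + 4) = sqrt(4 + j))
u(b(H(6/(-3), 1))) - 1*(-2488) = 1/(30 + (sqrt(4 + 2*1))**2) - 1*(-2488) = 1/(30 + (sqrt(4 + 2))**2) + 2488 = 1/(30 + (sqrt(6))**2) + 2488 = 1/(30 + 6) + 2488 = 1/36 + 2488 = 89569/36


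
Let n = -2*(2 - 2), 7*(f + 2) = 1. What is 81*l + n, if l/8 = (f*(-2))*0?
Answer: 0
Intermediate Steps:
f = -13/7 (f = -2 + (⅐)*1 = -2 + ⅐ = -13/7 ≈ -1.8571)
l = 0 (l = 8*(-13/7*(-2)*0) = 8*((26/7)*0) = 8*0 = 0)
n = 0 (n = -2*0 = 0)
81*l + n = 81*0 + 0 = 0 + 0 = 0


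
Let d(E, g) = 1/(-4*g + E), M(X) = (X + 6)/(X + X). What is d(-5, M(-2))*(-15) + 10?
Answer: 25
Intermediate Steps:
M(X) = (6 + X)/(2*X) (M(X) = (6 + X)/((2*X)) = (6 + X)*(1/(2*X)) = (6 + X)/(2*X))
d(E, g) = 1/(E - 4*g)
d(-5, M(-2))*(-15) + 10 = -15/(-5 - 2*(6 - 2)/(-2)) + 10 = -15/(-5 - 2*(-1)*4/2) + 10 = -15/(-5 - 4*(-1)) + 10 = -15/(-5 + 4) + 10 = -15/(-1) + 10 = -1*(-15) + 10 = 15 + 10 = 25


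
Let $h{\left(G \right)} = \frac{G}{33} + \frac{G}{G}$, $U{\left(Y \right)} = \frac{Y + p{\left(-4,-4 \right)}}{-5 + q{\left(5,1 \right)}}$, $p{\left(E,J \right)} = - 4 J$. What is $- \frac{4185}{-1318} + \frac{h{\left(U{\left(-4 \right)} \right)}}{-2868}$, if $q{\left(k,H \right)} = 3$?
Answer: $\frac{22002753}{6930044} \approx 3.175$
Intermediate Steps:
$U{\left(Y \right)} = -8 - \frac{Y}{2}$ ($U{\left(Y \right)} = \frac{Y - -16}{-5 + 3} = \frac{Y + 16}{-2} = \left(16 + Y\right) \left(- \frac{1}{2}\right) = -8 - \frac{Y}{2}$)
$h{\left(G \right)} = 1 + \frac{G}{33}$ ($h{\left(G \right)} = G \frac{1}{33} + 1 = \frac{G}{33} + 1 = 1 + \frac{G}{33}$)
$- \frac{4185}{-1318} + \frac{h{\left(U{\left(-4 \right)} \right)}}{-2868} = - \frac{4185}{-1318} + \frac{1 + \frac{-8 - -2}{33}}{-2868} = \left(-4185\right) \left(- \frac{1}{1318}\right) + \left(1 + \frac{-8 + 2}{33}\right) \left(- \frac{1}{2868}\right) = \frac{4185}{1318} + \left(1 + \frac{1}{33} \left(-6\right)\right) \left(- \frac{1}{2868}\right) = \frac{4185}{1318} + \left(1 - \frac{2}{11}\right) \left(- \frac{1}{2868}\right) = \frac{4185}{1318} + \frac{9}{11} \left(- \frac{1}{2868}\right) = \frac{4185}{1318} - \frac{3}{10516} = \frac{22002753}{6930044}$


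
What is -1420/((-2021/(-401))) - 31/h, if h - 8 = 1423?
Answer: -814902671/2892051 ≈ -281.77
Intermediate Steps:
h = 1431 (h = 8 + 1423 = 1431)
-1420/((-2021/(-401))) - 31/h = -1420/((-2021/(-401))) - 31/1431 = -1420/((-2021*(-1/401))) - 31*1/1431 = -1420/2021/401 - 31/1431 = -1420*401/2021 - 31/1431 = -569420/2021 - 31/1431 = -814902671/2892051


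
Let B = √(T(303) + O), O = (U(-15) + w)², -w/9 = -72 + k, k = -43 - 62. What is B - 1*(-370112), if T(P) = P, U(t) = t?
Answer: 370112 + √2490387 ≈ 3.7169e+5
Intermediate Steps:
k = -105
w = 1593 (w = -9*(-72 - 105) = -9*(-177) = 1593)
O = 2490084 (O = (-15 + 1593)² = 1578² = 2490084)
B = √2490387 (B = √(303 + 2490084) = √2490387 ≈ 1578.1)
B - 1*(-370112) = √2490387 - 1*(-370112) = √2490387 + 370112 = 370112 + √2490387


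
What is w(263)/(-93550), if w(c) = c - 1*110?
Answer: -153/93550 ≈ -0.0016355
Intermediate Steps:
w(c) = -110 + c (w(c) = c - 110 = -110 + c)
w(263)/(-93550) = (-110 + 263)/(-93550) = 153*(-1/93550) = -153/93550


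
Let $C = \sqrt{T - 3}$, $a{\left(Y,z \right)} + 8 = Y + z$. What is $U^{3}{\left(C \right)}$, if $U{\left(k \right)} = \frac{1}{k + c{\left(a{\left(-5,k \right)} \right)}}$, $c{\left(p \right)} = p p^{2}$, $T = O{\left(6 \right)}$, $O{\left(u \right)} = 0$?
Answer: $- \frac{i}{4224844000 i + 6168133125 \sqrt{3}} \approx -3.201 \cdot 10^{-11} - 8.0944 \cdot 10^{-11} i$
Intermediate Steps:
$a{\left(Y,z \right)} = -8 + Y + z$ ($a{\left(Y,z \right)} = -8 + \left(Y + z\right) = -8 + Y + z$)
$T = 0$
$c{\left(p \right)} = p^{3}$
$C = i \sqrt{3}$ ($C = \sqrt{0 - 3} = \sqrt{-3} = i \sqrt{3} \approx 1.732 i$)
$U{\left(k \right)} = \frac{1}{k + \left(-13 + k\right)^{3}}$ ($U{\left(k \right)} = \frac{1}{k + \left(-8 - 5 + k\right)^{3}} = \frac{1}{k + \left(-13 + k\right)^{3}}$)
$U^{3}{\left(C \right)} = \left(\frac{1}{i \sqrt{3} + \left(-13 + i \sqrt{3}\right)^{3}}\right)^{3} = \left(\frac{1}{\left(-13 + i \sqrt{3}\right)^{3} + i \sqrt{3}}\right)^{3} = \frac{1}{\left(\left(-13 + i \sqrt{3}\right)^{3} + i \sqrt{3}\right)^{3}}$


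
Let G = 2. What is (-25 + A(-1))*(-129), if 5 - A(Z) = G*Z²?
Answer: 2838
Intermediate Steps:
A(Z) = 5 - 2*Z²
(-25 + A(-1))*(-129) = (-25 + (5 - 2*(-1)²))*(-129) = (-25 + (5 - 2*1))*(-129) = (-25 + (5 - 2))*(-129) = (-25 + 3)*(-129) = -22*(-129) = 2838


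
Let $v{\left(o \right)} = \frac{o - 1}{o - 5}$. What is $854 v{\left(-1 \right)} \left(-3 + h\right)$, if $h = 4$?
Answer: $\frac{854}{3} \approx 284.67$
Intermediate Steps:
$v{\left(o \right)} = \frac{-1 + o}{-5 + o}$
$854 v{\left(-1 \right)} \left(-3 + h\right) = 854 \frac{-1 - 1}{-5 - 1} \left(-3 + 4\right) = 854 \frac{1}{-6} \left(-2\right) 1 = 854 \left(- \frac{1}{6}\right) \left(-2\right) 1 = 854 \cdot \frac{1}{3} \cdot 1 = 854 \cdot \frac{1}{3} = \frac{854}{3}$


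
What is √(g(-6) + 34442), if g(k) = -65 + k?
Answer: 3*√3819 ≈ 185.39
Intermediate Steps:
√(g(-6) + 34442) = √((-65 - 6) + 34442) = √(-71 + 34442) = √34371 = 3*√3819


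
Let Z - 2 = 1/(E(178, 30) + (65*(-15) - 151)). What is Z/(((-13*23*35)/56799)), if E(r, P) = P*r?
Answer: -478758771/44099510 ≈ -10.856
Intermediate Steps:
Z = 8429/4214 (Z = 2 + 1/(30*178 + (65*(-15) - 151)) = 2 + 1/(5340 + (-975 - 151)) = 2 + 1/(5340 - 1126) = 2 + 1/4214 = 8429/4214 ≈ 2.0002)
Z/(((-13*23*35)/56799)) = 8429/(4214*(((-13*23*35)/56799))) = 8429/(4214*((-299*35*(1/56799)))) = 8429/(4214*((-10465*1/56799))) = 8429/(4214*(-10465/56799)) = (8429/4214)*(-56799/10465) = -478758771/44099510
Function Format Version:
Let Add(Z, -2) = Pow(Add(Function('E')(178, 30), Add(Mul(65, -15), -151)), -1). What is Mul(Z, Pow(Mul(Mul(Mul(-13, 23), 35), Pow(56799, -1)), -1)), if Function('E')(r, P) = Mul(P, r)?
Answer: Rational(-478758771, 44099510) ≈ -10.856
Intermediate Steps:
Z = Rational(8429, 4214) (Z = Add(2, Pow(Add(Mul(30, 178), Add(Mul(65, -15), -151)), -1)) = Add(2, Pow(Add(5340, Add(-975, -151)), -1)) = Add(2, Pow(Add(5340, -1126), -1)) = Add(2, Pow(4214, -1)) = Add(2, Rational(1, 4214)) = Rational(8429, 4214) ≈ 2.0002)
Mul(Z, Pow(Mul(Mul(Mul(-13, 23), 35), Pow(56799, -1)), -1)) = Mul(Rational(8429, 4214), Pow(Mul(Mul(Mul(-13, 23), 35), Pow(56799, -1)), -1)) = Mul(Rational(8429, 4214), Pow(Mul(Mul(-299, 35), Rational(1, 56799)), -1)) = Mul(Rational(8429, 4214), Pow(Mul(-10465, Rational(1, 56799)), -1)) = Mul(Rational(8429, 4214), Pow(Rational(-10465, 56799), -1)) = Mul(Rational(8429, 4214), Rational(-56799, 10465)) = Rational(-478758771, 44099510)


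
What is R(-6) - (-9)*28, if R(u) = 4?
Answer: 256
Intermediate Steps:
R(-6) - (-9)*28 = 4 - (-9)*28 = 4 - 1*(-252) = 4 + 252 = 256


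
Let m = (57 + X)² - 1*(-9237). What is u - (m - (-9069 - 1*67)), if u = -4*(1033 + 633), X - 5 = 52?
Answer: -38033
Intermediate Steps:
X = 57 (X = 5 + 52 = 57)
m = 22233 (m = (57 + 57)² - 1*(-9237) = 114² + 9237 = 12996 + 9237 = 22233)
u = -6664 (u = -4*1666 = -6664)
u - (m - (-9069 - 1*67)) = -6664 - (22233 - (-9069 - 1*67)) = -6664 - (22233 - (-9069 - 67)) = -6664 - (22233 - 1*(-9136)) = -6664 - (22233 + 9136) = -6664 - 1*31369 = -6664 - 31369 = -38033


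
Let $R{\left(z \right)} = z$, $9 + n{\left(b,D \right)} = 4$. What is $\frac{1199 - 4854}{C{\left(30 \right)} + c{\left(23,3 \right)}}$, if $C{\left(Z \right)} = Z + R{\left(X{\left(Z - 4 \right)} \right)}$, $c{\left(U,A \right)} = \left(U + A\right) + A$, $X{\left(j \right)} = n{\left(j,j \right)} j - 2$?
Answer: $\frac{3655}{73} \approx 50.068$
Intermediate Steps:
$n{\left(b,D \right)} = -5$ ($n{\left(b,D \right)} = -9 + 4 = -5$)
$X{\left(j \right)} = -2 - 5 j$ ($X{\left(j \right)} = - 5 j - 2 = -2 - 5 j$)
$c{\left(U,A \right)} = U + 2 A$ ($c{\left(U,A \right)} = \left(A + U\right) + A = U + 2 A$)
$C{\left(Z \right)} = 18 - 4 Z$ ($C{\left(Z \right)} = Z - \left(2 + 5 \left(Z - 4\right)\right) = Z - \left(2 + 5 \left(-4 + Z\right)\right) = Z - \left(-18 + 5 Z\right) = 18 - 4 Z$)
$\frac{1199 - 4854}{C{\left(30 \right)} + c{\left(23,3 \right)}} = \frac{1199 - 4854}{\left(18 - 120\right) + \left(23 + 2 \cdot 3\right)} = - \frac{3655}{\left(18 - 120\right) + \left(23 + 6\right)} = - \frac{3655}{-102 + 29} = - \frac{3655}{-73} = \left(-3655\right) \left(- \frac{1}{73}\right) = \frac{3655}{73}$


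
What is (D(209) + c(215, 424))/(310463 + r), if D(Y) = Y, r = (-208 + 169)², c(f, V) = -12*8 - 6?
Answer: 107/311984 ≈ 0.00034297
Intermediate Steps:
c(f, V) = -102 (c(f, V) = -96 - 6 = -102)
r = 1521 (r = (-39)² = 1521)
(D(209) + c(215, 424))/(310463 + r) = (209 - 102)/(310463 + 1521) = 107/311984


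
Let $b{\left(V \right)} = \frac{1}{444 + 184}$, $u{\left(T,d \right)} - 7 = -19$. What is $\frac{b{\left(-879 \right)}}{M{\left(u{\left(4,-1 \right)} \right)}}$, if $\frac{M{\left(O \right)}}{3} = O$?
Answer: $- \frac{1}{22608} \approx -4.4232 \cdot 10^{-5}$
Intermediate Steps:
$u{\left(T,d \right)} = -12$ ($u{\left(T,d \right)} = 7 - 19 = -12$)
$b{\left(V \right)} = \frac{1}{628}$
$M{\left(O \right)} = 3 O$
$\frac{b{\left(-879 \right)}}{M{\left(u{\left(4,-1 \right)} \right)}} = \frac{1}{628 \cdot 3 \left(-12\right)} = \frac{1}{628 \left(-36\right)} = \frac{1}{628} \left(- \frac{1}{36}\right) = - \frac{1}{22608}$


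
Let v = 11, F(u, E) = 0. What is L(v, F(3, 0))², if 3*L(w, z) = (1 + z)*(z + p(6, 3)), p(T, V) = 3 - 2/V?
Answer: 49/81 ≈ 0.60494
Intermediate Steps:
p(T, V) = 3 - 2/V
L(w, z) = (1 + z)*(7/3 + z)/3 (L(w, z) = ((1 + z)*(z + (3 - 2/3)))/3 = ((1 + z)*(z + (3 - 2*⅓)))/3 = ((1 + z)*(z + (3 - ⅔)))/3 = ((1 + z)*(z + 7/3))/3 = ((1 + z)*(7/3 + z))/3 = (1 + z)*(7/3 + z)/3)
L(v, F(3, 0))² = (7/9 + (⅓)*0² + (10/9)*0)² = (7/9 + (⅓)*0 + 0)² = (7/9 + 0 + 0)² = (7/9)² = 49/81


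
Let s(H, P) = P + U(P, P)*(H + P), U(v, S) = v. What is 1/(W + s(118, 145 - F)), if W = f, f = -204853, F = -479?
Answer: 1/258779 ≈ 3.8643e-6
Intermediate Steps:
W = -204853
s(H, P) = P + P*(H + P)
1/(W + s(118, 145 - F)) = 1/(-204853 + (145 - 1*(-479))*(1 + 118 + (145 - 1*(-479)))) = 1/(-204853 + (145 + 479)*(1 + 118 + (145 + 479))) = 1/(-204853 + 624*(1 + 118 + 624)) = 1/(-204853 + 624*743) = 1/(-204853 + 463632) = 1/258779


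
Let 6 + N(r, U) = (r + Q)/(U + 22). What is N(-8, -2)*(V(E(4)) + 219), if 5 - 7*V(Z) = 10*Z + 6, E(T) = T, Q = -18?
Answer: -54458/35 ≈ -1555.9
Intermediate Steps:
N(r, U) = -6 + (-18 + r)/(22 + U) (N(r, U) = -6 + (r - 18)/(U + 22) = -6 + (-18 + r)/(22 + U))
V(Z) = -⅐ - 10*Z/7 (V(Z) = 5/7 - (10*Z + 6)/7 = 5/7 - (6 + 10*Z)/7 = 5/7 + (-6/7 - 10*Z/7) = -⅐ - 10*Z/7)
N(-8, -2)*(V(E(4)) + 219) = ((-150 - 8 - 6*(-2))/(22 - 2))*((-⅐ - 10/7*4) + 219) = ((-150 - 8 + 12)/20)*((-⅐ - 40/7) + 219) = ((1/20)*(-146))*(-41/7 + 219) = -73/10*1492/7 = -54458/35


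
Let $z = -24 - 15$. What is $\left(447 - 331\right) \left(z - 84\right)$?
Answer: $-14268$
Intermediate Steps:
$z = -39$ ($z = -24 - 15 = -39$)
$\left(447 - 331\right) \left(z - 84\right) = \left(447 - 331\right) \left(-39 - 84\right) = 116 \left(-123\right) = -14268$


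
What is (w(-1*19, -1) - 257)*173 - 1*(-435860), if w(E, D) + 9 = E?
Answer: 386555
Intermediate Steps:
w(E, D) = -9 + E
(w(-1*19, -1) - 257)*173 - 1*(-435860) = ((-9 - 1*19) - 257)*173 - 1*(-435860) = ((-9 - 19) - 257)*173 + 435860 = (-28 - 257)*173 + 435860 = -285*173 + 435860 = -49305 + 435860 = 386555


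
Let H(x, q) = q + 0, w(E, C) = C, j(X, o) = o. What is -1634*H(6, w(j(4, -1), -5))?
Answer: 8170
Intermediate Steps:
H(x, q) = q
-1634*H(6, w(j(4, -1), -5)) = -1634*(-5) = 8170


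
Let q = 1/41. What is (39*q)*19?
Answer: 741/41 ≈ 18.073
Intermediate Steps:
q = 1/41 ≈ 0.024390
(39*q)*19 = (39*(1/41))*19 = (39/41)*19 = 741/41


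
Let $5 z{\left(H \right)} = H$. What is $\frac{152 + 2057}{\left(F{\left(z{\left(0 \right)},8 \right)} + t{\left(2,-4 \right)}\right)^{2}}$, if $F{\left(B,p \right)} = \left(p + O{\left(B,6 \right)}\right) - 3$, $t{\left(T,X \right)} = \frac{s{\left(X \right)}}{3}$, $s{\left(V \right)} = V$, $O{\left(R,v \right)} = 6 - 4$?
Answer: $\frac{19881}{289} \approx 68.792$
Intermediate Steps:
$O{\left(R,v \right)} = 2$ ($O{\left(R,v \right)} = 6 - 4 = 2$)
$z{\left(H \right)} = \frac{H}{5}$
$t{\left(T,X \right)} = \frac{X}{3}$
$F{\left(B,p \right)} = -1 + p$ ($F{\left(B,p \right)} = \left(p + 2\right) - 3 = \left(2 + p\right) - 3 = -1 + p$)
$\frac{152 + 2057}{\left(F{\left(z{\left(0 \right)},8 \right)} + t{\left(2,-4 \right)}\right)^{2}} = \frac{152 + 2057}{\left(\left(-1 + 8\right) + \frac{1}{3} \left(-4\right)\right)^{2}} = \frac{2209}{\left(7 - \frac{4}{3}\right)^{2}} = \frac{2209}{\left(\frac{17}{3}\right)^{2}} = \frac{2209}{\frac{289}{9}} = 2209 \cdot \frac{9}{289} = \frac{19881}{289}$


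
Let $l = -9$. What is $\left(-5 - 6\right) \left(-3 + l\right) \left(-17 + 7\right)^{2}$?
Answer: $13200$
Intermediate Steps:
$\left(-5 - 6\right) \left(-3 + l\right) \left(-17 + 7\right)^{2} = \left(-5 - 6\right) \left(-3 - 9\right) \left(-17 + 7\right)^{2} = \left(-11\right) \left(-12\right) \left(-10\right)^{2} = 132 \cdot 100 = 13200$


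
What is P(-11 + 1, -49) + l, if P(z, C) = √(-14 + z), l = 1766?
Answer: 1766 + 2*I*√6 ≈ 1766.0 + 4.899*I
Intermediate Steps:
P(-11 + 1, -49) + l = √(-14 + (-11 + 1)) + 1766 = √(-14 - 10) + 1766 = √(-24) + 1766 = 2*I*√6 + 1766 = 1766 + 2*I*√6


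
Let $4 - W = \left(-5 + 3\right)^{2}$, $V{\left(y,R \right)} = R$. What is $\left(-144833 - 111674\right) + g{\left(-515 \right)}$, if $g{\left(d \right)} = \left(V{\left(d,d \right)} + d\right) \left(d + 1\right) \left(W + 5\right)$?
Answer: $2390593$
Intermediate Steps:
$W = 0$ ($W = 4 - \left(-5 + 3\right)^{2} = 4 - \left(-2\right)^{2} = 4 - 4 = 0$)
$g{\left(d \right)} = 2 d \left(5 + 5 d\right)$ ($g{\left(d \right)} = \left(d + d\right) \left(d + 1\right) \left(0 + 5\right) = 2 d \left(1 + d\right) 5 = 2 d \left(5 + 5 d\right)$)
$\left(-144833 - 111674\right) + g{\left(-515 \right)} = \left(-144833 - 111674\right) + 10 \left(-515\right) \left(1 - 515\right) = -256507 + 10 \left(-515\right) \left(-514\right) = -256507 + 2647100 = 2390593$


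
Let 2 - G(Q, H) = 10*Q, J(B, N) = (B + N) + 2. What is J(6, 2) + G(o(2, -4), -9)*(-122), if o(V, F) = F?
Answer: -5114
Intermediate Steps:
J(B, N) = 2 + B + N
G(Q, H) = 2 - 10*Q
J(6, 2) + G(o(2, -4), -9)*(-122) = (2 + 6 + 2) + (2 - 10*(-4))*(-122) = 10 + (2 + 40)*(-122) = 10 + 42*(-122) = 10 - 5124 = -5114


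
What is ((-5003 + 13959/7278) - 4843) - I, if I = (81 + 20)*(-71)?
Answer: -6484897/2426 ≈ -2673.1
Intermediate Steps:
I = -7171 (I = 101*(-71) = -7171)
((-5003 + 13959/7278) - 4843) - I = ((-5003 + 13959/7278) - 4843) - 1*(-7171) = ((-5003 + 13959*(1/7278)) - 4843) + 7171 = ((-5003 + 4653/2426) - 4843) + 7171 = (-12132625/2426 - 4843) + 7171 = -23881743/2426 + 7171 = -6484897/2426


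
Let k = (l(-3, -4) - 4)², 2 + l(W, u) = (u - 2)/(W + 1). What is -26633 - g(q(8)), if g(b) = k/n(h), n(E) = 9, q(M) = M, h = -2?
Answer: -26634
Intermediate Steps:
l(W, u) = -2 + (-2 + u)/(1 + W) (l(W, u) = -2 + (u - 2)/(W + 1) = -2 + (-2 + u)/(1 + W))
k = 9 (k = ((-4 - 4 - 2*(-3))/(1 - 3) - 4)² = ((-4 - 4 + 6)/(-2) - 4)² = (-½*(-2) - 4)² = (1 - 4)² = (-3)² = 9)
g(b) = 1 (g(b) = 9/9 = 9*(⅑) = 1)
-26633 - g(q(8)) = -26633 - 1*1 = -26633 - 1 = -26634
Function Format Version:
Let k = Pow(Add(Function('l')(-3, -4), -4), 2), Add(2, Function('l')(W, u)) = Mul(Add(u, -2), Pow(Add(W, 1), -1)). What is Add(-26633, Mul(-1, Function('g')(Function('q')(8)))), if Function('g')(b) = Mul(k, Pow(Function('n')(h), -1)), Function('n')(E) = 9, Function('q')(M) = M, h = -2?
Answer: -26634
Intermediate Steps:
Function('l')(W, u) = Add(-2, Mul(Pow(Add(1, W), -1), Add(-2, u))) (Function('l')(W, u) = Add(-2, Mul(Add(u, -2), Pow(Add(W, 1), -1))) = Add(-2, Mul(Add(-2, u), Pow(Add(1, W), -1))) = Add(-2, Mul(Pow(Add(1, W), -1), Add(-2, u))))
k = 9 (k = Pow(Add(Mul(Pow(Add(1, -3), -1), Add(-4, -4, Mul(-2, -3))), -4), 2) = Pow(Add(Mul(Pow(-2, -1), Add(-4, -4, 6)), -4), 2) = Pow(Add(Mul(Rational(-1, 2), -2), -4), 2) = Pow(Add(1, -4), 2) = Pow(-3, 2) = 9)
Function('g')(b) = 1 (Function('g')(b) = Mul(9, Pow(9, -1)) = Mul(9, Rational(1, 9)) = 1)
Add(-26633, Mul(-1, Function('g')(Function('q')(8)))) = Add(-26633, Mul(-1, 1)) = Add(-26633, -1) = -26634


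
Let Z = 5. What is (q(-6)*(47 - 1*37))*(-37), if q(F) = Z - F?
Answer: -4070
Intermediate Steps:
q(F) = 5 - F
(q(-6)*(47 - 1*37))*(-37) = ((5 - 1*(-6))*(47 - 1*37))*(-37) = ((5 + 6)*(47 - 37))*(-37) = (11*10)*(-37) = 110*(-37) = -4070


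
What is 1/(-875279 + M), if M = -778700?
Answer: -1/1653979 ≈ -6.0460e-7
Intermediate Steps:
1/(-875279 + M) = 1/(-875279 - 778700) = 1/(-1653979) = -1/1653979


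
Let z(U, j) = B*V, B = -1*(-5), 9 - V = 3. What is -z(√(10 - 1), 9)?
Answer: -30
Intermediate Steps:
V = 6 (V = 9 - 1*3 = 9 - 3 = 6)
B = 5
z(U, j) = 30 (z(U, j) = 5*6 = 30)
-z(√(10 - 1), 9) = -1*30 = -30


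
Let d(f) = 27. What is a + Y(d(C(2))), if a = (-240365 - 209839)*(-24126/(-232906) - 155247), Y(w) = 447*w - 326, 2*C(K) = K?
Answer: 8139224549340491/116453 ≈ 6.9893e+10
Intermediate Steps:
C(K) = K/2
Y(w) = -326 + 447*w
a = 8139223181832912/116453 (a = -450204*(-24126*(-1/232906) - 155247) = -450204*(12063/116453 - 155247) = -450204*(-18078966828/116453) = 8139223181832912/116453 ≈ 6.9893e+10)
a + Y(d(C(2))) = 8139223181832912/116453 + (-326 + 447*27) = 8139223181832912/116453 + (-326 + 12069) = 8139223181832912/116453 + 11743 = 8139224549340491/116453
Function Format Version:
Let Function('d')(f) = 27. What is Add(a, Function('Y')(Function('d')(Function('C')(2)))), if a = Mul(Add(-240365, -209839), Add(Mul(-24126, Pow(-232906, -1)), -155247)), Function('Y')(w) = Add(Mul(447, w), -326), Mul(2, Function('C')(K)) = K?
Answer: Rational(8139224549340491, 116453) ≈ 6.9893e+10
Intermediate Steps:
Function('C')(K) = Mul(Rational(1, 2), K)
Function('Y')(w) = Add(-326, Mul(447, w))
a = Rational(8139223181832912, 116453) (a = Mul(-450204, Add(Mul(-24126, Rational(-1, 232906)), -155247)) = Mul(-450204, Add(Rational(12063, 116453), -155247)) = Mul(-450204, Rational(-18078966828, 116453)) = Rational(8139223181832912, 116453) ≈ 6.9893e+10)
Add(a, Function('Y')(Function('d')(Function('C')(2)))) = Add(Rational(8139223181832912, 116453), Add(-326, Mul(447, 27))) = Add(Rational(8139223181832912, 116453), Add(-326, 12069)) = Add(Rational(8139223181832912, 116453), 11743) = Rational(8139224549340491, 116453)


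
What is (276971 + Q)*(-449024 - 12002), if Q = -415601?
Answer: 63912034380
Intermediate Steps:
(276971 + Q)*(-449024 - 12002) = (276971 - 415601)*(-449024 - 12002) = -138630*(-461026) = 63912034380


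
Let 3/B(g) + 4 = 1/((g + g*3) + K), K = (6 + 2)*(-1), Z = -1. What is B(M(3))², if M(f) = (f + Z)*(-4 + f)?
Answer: 2304/4225 ≈ 0.54533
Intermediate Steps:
M(f) = (-1 + f)*(-4 + f) (M(f) = (f - 1)*(-4 + f) = (-1 + f)*(-4 + f))
K = -8 (K = 8*(-1) = -8)
B(g) = 3/(-4 + 1/(-8 + 4*g)) (B(g) = 3/(-4 + 1/((g + g*3) - 8)) = 3/(-4 + 1/((g + 3*g) - 8)) = 3/(-4 + 1/(4*g - 8)) = 3/(-4 + 1/(-8 + 4*g)))
B(M(3))² = (12*(2 - (4 + 3² - 5*3))/(-33 + 16*(4 + 3² - 5*3)))² = (12*(2 - (4 + 9 - 15))/(-33 + 16*(4 + 9 - 15)))² = (12*(2 - 1*(-2))/(-33 + 16*(-2)))² = (12*(2 + 2)/(-33 - 32))² = (12*4/(-65))² = (12*(-1/65)*4)² = (-48/65)² = 2304/4225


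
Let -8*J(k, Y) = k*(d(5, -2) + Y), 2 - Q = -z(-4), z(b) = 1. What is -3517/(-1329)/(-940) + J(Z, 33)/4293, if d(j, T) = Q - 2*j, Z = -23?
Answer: 6523642/446922765 ≈ 0.014597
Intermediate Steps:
Q = 3 (Q = 2 - (-1) = 2 - 1*(-1) = 2 + 1 = 3)
d(j, T) = 3 - 2*j
J(k, Y) = -k*(-7 + Y)/8 (J(k, Y) = -k*((3 - 2*5) + Y)/8 = -k*((3 - 10) + Y)/8 = -k*(-7 + Y)/8)
-3517/(-1329)/(-940) + J(Z, 33)/4293 = -3517/(-1329)/(-940) + ((⅛)*(-23)*(7 - 1*33))/4293 = -3517*(-1/1329)*(-1/940) + ((⅛)*(-23)*(7 - 33))*(1/4293) = (3517/1329)*(-1/940) + ((⅛)*(-23)*(-26))*(1/4293) = -3517/1249260 + (299/4)*(1/4293) = -3517/1249260 + 299/17172 = 6523642/446922765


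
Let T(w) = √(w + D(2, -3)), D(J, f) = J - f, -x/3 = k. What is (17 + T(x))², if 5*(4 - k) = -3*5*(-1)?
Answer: (17 + √2)² ≈ 339.08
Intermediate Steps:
k = 1 (k = 4 - (-3*5)*(-1)/5 = 4 - (-3)*(-1) = 4 - ⅕*15 = 4 - 3 = 1)
x = -3 (x = -3*1 = -3)
T(w) = √(5 + w) (T(w) = √(w + (2 - 1*(-3))) = √(w + (2 + 3)) = √(w + 5) = √(5 + w))
(17 + T(x))² = (17 + √(5 - 3))² = (17 + √2)²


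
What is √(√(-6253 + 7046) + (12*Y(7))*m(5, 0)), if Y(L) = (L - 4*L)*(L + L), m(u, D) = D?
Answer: 793^(¼) ≈ 5.3066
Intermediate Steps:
Y(L) = -6*L² (Y(L) = (-3*L)*(2*L) = -6*L²)
√(√(-6253 + 7046) + (12*Y(7))*m(5, 0)) = √(√(-6253 + 7046) + (12*(-6*7²))*0) = √(√793 + (12*(-6*49))*0) = √(√793 + (12*(-294))*0) = √(√793 - 3528*0) = √(√793 + 0) = √(√793) = 793^(¼)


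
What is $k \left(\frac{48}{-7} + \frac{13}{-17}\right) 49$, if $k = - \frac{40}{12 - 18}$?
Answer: $- \frac{126980}{51} \approx -2489.8$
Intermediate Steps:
$k = \frac{20}{3}$ ($k = - \frac{40}{12 - 18} = - \frac{40}{-6} = \left(-40\right) \left(- \frac{1}{6}\right) = \frac{20}{3} \approx 6.6667$)
$k \left(\frac{48}{-7} + \frac{13}{-17}\right) 49 = \frac{20 \left(\frac{48}{-7} + \frac{13}{-17}\right)}{3} \cdot 49 = \frac{20 \left(48 \left(- \frac{1}{7}\right) + 13 \left(- \frac{1}{17}\right)\right)}{3} \cdot 49 = \frac{20 \left(- \frac{48}{7} - \frac{13}{17}\right)}{3} \cdot 49 = \frac{20}{3} \left(- \frac{907}{119}\right) 49 = \left(- \frac{18140}{357}\right) 49 = - \frac{126980}{51}$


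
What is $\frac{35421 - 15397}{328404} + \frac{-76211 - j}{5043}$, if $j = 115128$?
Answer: $- \frac{1742653109}{46003927} \approx -37.881$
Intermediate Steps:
$\frac{35421 - 15397}{328404} + \frac{-76211 - j}{5043} = \frac{35421 - 15397}{328404} + \frac{-76211 - 115128}{5043} = \left(35421 - 15397\right) \frac{1}{328404} + \left(-76211 - 115128\right) \frac{1}{5043} = 20024 \cdot \frac{1}{328404} - \frac{191339}{5043} = \frac{5006}{82101} - \frac{191339}{5043} = - \frac{1742653109}{46003927}$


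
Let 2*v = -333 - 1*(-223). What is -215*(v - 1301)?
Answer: 291540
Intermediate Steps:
v = -55 (v = (-333 - 1*(-223))/2 = (-333 + 223)/2 = (½)*(-110) = -55)
-215*(v - 1301) = -215*(-55 - 1301) = -215*(-1356) = 291540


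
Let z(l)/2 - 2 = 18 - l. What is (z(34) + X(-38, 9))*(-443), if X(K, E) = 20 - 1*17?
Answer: 11075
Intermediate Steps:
z(l) = 40 - 2*l (z(l) = 4 + 2*(18 - l) = 4 + (36 - 2*l) = 40 - 2*l)
X(K, E) = 3 (X(K, E) = 20 - 17 = 3)
(z(34) + X(-38, 9))*(-443) = ((40 - 2*34) + 3)*(-443) = ((40 - 68) + 3)*(-443) = (-28 + 3)*(-443) = -25*(-443) = 11075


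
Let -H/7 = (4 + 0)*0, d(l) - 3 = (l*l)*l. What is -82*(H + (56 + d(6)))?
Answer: -22550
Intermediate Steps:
d(l) = 3 + l³ (d(l) = 3 + (l*l)*l = 3 + l²*l = 3 + l³)
H = 0 (H = -7*(4 + 0)*0 = -28*0 = -7*0 = 0)
-82*(H + (56 + d(6))) = -82*(0 + (56 + (3 + 6³))) = -82*(0 + (56 + (3 + 216))) = -82*(0 + (56 + 219)) = -82*(0 + 275) = -82*275 = -22550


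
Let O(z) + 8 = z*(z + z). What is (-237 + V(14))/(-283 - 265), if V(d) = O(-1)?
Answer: 243/548 ≈ 0.44343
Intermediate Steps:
O(z) = -8 + 2*z² (O(z) = -8 + z*(z + z) = -8 + z*(2*z) = -8 + 2*z²)
V(d) = -6 (V(d) = -8 + 2*(-1)² = -8 + 2*1 = -8 + 2 = -6)
(-237 + V(14))/(-283 - 265) = (-237 - 6)/(-283 - 265) = -243/(-548) = -243*(-1/548) = 243/548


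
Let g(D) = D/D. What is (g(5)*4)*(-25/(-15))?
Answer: 20/3 ≈ 6.6667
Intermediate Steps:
g(D) = 1
(g(5)*4)*(-25/(-15)) = (1*4)*(-25/(-15)) = 4*(-25*(-1/15)) = 4*(5/3) = 20/3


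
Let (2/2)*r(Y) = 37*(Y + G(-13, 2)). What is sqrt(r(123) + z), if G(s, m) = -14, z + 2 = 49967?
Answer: 7*sqrt(1102) ≈ 232.37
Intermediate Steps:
z = 49965 (z = -2 + 49967 = 49965)
r(Y) = -518 + 37*Y (r(Y) = 37*(Y - 14) = 37*(-14 + Y) = -518 + 37*Y)
sqrt(r(123) + z) = sqrt((-518 + 37*123) + 49965) = sqrt((-518 + 4551) + 49965) = sqrt(4033 + 49965) = sqrt(53998) = 7*sqrt(1102)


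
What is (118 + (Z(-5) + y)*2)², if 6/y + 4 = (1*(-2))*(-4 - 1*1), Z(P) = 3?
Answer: 15876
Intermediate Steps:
y = 1 (y = 6/(-4 + (1*(-2))*(-4 - 1*1)) = 6/(-4 - 2*(-4 - 1)) = 6/(-4 - 2*(-5)) = 6/(-4 + 10) = 6/6 = 6*(⅙) = 1)
(118 + (Z(-5) + y)*2)² = (118 + (3 + 1)*2)² = (118 + 4*2)² = (118 + 8)² = 126² = 15876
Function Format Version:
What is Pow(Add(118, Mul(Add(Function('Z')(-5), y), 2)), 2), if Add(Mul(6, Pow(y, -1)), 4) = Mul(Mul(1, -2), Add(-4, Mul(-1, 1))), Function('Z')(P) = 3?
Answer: 15876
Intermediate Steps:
y = 1 (y = Mul(6, Pow(Add(-4, Mul(Mul(1, -2), Add(-4, Mul(-1, 1)))), -1)) = Mul(6, Pow(Add(-4, Mul(-2, Add(-4, -1))), -1)) = Mul(6, Pow(Add(-4, Mul(-2, -5)), -1)) = Mul(6, Pow(Add(-4, 10), -1)) = Mul(6, Pow(6, -1)) = Mul(6, Rational(1, 6)) = 1)
Pow(Add(118, Mul(Add(Function('Z')(-5), y), 2)), 2) = Pow(Add(118, Mul(Add(3, 1), 2)), 2) = Pow(Add(118, Mul(4, 2)), 2) = Pow(Add(118, 8), 2) = Pow(126, 2) = 15876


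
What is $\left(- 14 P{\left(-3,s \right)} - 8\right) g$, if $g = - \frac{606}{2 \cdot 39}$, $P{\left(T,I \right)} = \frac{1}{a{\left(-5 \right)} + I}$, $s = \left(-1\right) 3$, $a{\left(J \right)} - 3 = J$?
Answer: $\frac{202}{5} \approx 40.4$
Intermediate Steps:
$a{\left(J \right)} = 3 + J$
$s = -3$
$P{\left(T,I \right)} = \frac{1}{-2 + I}$ ($P{\left(T,I \right)} = \frac{1}{\left(3 - 5\right) + I} = \frac{1}{-2 + I}$)
$g = - \frac{101}{13}$ ($g = - \frac{606}{78} = \left(-606\right) \frac{1}{78} = - \frac{101}{13} \approx -7.7692$)
$\left(- 14 P{\left(-3,s \right)} - 8\right) g = \left(- \frac{14}{-2 - 3} - 8\right) \left(- \frac{101}{13}\right) = \left(- \frac{14}{-5} - 8\right) \left(- \frac{101}{13}\right) = \left(\left(-14\right) \left(- \frac{1}{5}\right) - 8\right) \left(- \frac{101}{13}\right) = \left(\frac{14}{5} - 8\right) \left(- \frac{101}{13}\right) = \left(- \frac{26}{5}\right) \left(- \frac{101}{13}\right) = \frac{202}{5}$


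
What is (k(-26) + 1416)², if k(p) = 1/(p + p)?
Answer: 5421524161/2704 ≈ 2.0050e+6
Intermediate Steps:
k(p) = 1/(2*p)
(k(-26) + 1416)² = ((½)/(-26) + 1416)² = ((½)*(-1/26) + 1416)² = (-1/52 + 1416)² = (73631/52)² = 5421524161/2704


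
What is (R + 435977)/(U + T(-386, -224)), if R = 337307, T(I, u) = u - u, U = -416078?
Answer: -386642/208039 ≈ -1.8585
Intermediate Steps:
T(I, u) = 0
(R + 435977)/(U + T(-386, -224)) = (337307 + 435977)/(-416078 + 0) = 773284/(-416078) = 773284*(-1/416078) = -386642/208039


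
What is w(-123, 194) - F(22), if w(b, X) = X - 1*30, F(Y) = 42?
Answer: 122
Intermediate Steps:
w(b, X) = -30 + X (w(b, X) = X - 30 = -30 + X)
w(-123, 194) - F(22) = (-30 + 194) - 1*42 = 164 - 42 = 122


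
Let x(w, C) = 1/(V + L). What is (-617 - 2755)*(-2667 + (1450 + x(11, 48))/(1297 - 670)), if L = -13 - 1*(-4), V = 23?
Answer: 13145531250/1463 ≈ 8.9853e+6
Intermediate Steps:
L = -9 (L = -13 + 4 = -9)
x(w, C) = 1/14 (x(w, C) = 1/(23 - 9) = 1/14)
(-617 - 2755)*(-2667 + (1450 + x(11, 48))/(1297 - 670)) = (-617 - 2755)*(-2667 + (1450 + 1/14)/(1297 - 670)) = -3372*(-2667 + (20301/14)/627) = -3372*(-2667 + (20301/14)*(1/627)) = -3372*(-2667 + 6767/2926) = -3372*(-7796875/2926) = 13145531250/1463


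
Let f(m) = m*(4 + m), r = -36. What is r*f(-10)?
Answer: -2160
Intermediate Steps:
r*f(-10) = -(-360)*(4 - 10) = -(-360)*(-6) = -36*60 = -2160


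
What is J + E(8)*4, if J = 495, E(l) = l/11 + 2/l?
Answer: 5488/11 ≈ 498.91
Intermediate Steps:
E(l) = 2/l + l/11 (E(l) = l*(1/11) + 2/l = l/11 + 2/l = 2/l + l/11)
J + E(8)*4 = 495 + (2/8 + (1/11)*8)*4 = 495 + (2*(1/8) + 8/11)*4 = 495 + (1/4 + 8/11)*4 = 495 + (43/44)*4 = 495 + 43/11 = 5488/11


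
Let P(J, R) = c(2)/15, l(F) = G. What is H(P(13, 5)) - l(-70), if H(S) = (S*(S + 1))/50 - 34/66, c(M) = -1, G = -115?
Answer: 7083673/61875 ≈ 114.48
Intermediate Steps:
l(F) = -115
P(J, R) = -1/15
H(S) = -17/33 + S*(1 + S)/50 (H(S) = (S*(1 + S))*(1/50) - 34*1/66 = S*(1 + S)/50 - 17/33 = -17/33 + S*(1 + S)/50)
H(P(13, 5)) - l(-70) = (-17/33 + (1/50)*(-1/15) + (-1/15)**2/50) - 1*(-115) = (-17/33 - 1/750 + (1/50)*(1/225)) + 115 = (-17/33 - 1/750 + 1/11250) + 115 = -31952/61875 + 115 = 7083673/61875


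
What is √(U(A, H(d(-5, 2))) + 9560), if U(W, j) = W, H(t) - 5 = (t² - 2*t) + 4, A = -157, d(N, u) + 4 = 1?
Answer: √9403 ≈ 96.969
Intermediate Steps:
d(N, u) = -3 (d(N, u) = -4 + 1 = -3)
H(t) = 9 + t² - 2*t (H(t) = 5 + ((t² - 2*t) + 4) = 5 + (4 + t² - 2*t) = 9 + t² - 2*t)
√(U(A, H(d(-5, 2))) + 9560) = √(-157 + 9560) = √9403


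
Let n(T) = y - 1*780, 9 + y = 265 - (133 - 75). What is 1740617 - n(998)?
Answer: 1741199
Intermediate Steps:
y = 198 (y = -9 + (265 - (133 - 75)) = -9 + (265 - 1*58) = -9 + (265 - 58) = -9 + 207 = 198)
n(T) = -582 (n(T) = 198 - 1*780 = 198 - 780 = -582)
1740617 - n(998) = 1740617 - 1*(-582) = 1740617 + 582 = 1741199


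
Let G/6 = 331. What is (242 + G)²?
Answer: 4963984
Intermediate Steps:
G = 1986 (G = 6*331 = 1986)
(242 + G)² = (242 + 1986)² = 2228² = 4963984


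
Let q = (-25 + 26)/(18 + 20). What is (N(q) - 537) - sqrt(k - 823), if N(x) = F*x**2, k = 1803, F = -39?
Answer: -775467/1444 - 14*sqrt(5) ≈ -568.33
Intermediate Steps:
q = 1/38 ≈ 0.026316
N(x) = -39*x**2
(N(q) - 537) - sqrt(k - 823) = (-39*(1/38)**2 - 537) - sqrt(1803 - 823) = (-39*1/1444 - 537) - sqrt(980) = (-39/1444 - 537) - 14*sqrt(5) = -775467/1444 - 14*sqrt(5)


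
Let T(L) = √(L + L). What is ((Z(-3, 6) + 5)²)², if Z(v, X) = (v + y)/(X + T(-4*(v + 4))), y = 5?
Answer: 4*(2191*I + 16480*√2)/(23*I + 84*√2) ≈ 770.17 - 75.341*I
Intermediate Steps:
T(L) = √2*√L (T(L) = √(2*L) = √2*√L)
Z(v, X) = (5 + v)/(X + √2*√(-16 - 4*v)) (Z(v, X) = (v + 5)/(X + √2*√(-4*(v + 4))) = (5 + v)/(X + √2*√(-4*(4 + v))) = (5 + v)/(X + √2*√(-16 - 4*v)))
((Z(-3, 6) + 5)²)² = (((5 - 3)/(6 + 2*√2*√(-4 - 1*(-3))) + 5)²)² = ((2/(6 + 2*√2*√(-4 + 3)) + 5)²)² = ((2/(6 + 2*√2*√(-1)) + 5)²)² = ((2/(6 + 2*√2*I) + 5)²)² = ((2/(6 + 2*I*√2) + 5)²)² = ((5 + 2/(6 + 2*I*√2))²)² = (5 + 2/(6 + 2*I*√2))⁴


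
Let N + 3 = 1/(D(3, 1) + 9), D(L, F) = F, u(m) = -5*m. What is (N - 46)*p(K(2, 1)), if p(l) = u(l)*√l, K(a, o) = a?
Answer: 489*√2 ≈ 691.55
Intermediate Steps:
N = -29/10 (N = -3 + 1/(1 + 9) = -3 + 1/10 = -3 + ⅒ = -29/10 ≈ -2.9000)
p(l) = -5*l^(3/2) (p(l) = (-5*l)*√l = -5*l^(3/2))
(N - 46)*p(K(2, 1)) = (-29/10 - 46)*(-10*√2) = -(-489)*2*√2/2 = -(-489)*√2 = 489*√2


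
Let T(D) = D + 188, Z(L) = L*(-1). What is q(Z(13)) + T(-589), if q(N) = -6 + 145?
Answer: -262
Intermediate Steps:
Z(L) = -L
q(N) = 139
T(D) = 188 + D
q(Z(13)) + T(-589) = 139 + (188 - 589) = 139 - 401 = -262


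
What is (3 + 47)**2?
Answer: 2500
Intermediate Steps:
(3 + 47)**2 = 50**2 = 2500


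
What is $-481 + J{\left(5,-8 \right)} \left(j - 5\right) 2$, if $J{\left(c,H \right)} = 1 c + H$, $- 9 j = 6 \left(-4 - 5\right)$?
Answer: $-487$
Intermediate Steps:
$j = 6$ ($j = - \frac{6 \left(-4 - 5\right)}{9} = - \frac{6 \left(-9\right)}{9} = \left(- \frac{1}{9}\right) \left(-54\right) = 6$)
$J{\left(c,H \right)} = H + c$ ($J{\left(c,H \right)} = c + H = H + c$)
$-481 + J{\left(5,-8 \right)} \left(j - 5\right) 2 = -481 + \left(-8 + 5\right) \left(6 - 5\right) 2 = -481 - 3 \cdot 1 \cdot 2 = -481 - 6 = -487$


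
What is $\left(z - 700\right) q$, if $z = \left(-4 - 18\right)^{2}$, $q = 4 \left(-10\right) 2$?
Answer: $17280$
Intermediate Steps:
$q = -80$ ($q = \left(-40\right) 2 = -80$)
$z = 484$ ($z = \left(-22\right)^{2} = 484$)
$\left(z - 700\right) q = \left(484 - 700\right) \left(-80\right) = \left(-216\right) \left(-80\right) = 17280$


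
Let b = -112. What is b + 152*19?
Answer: 2776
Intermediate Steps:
b + 152*19 = -112 + 152*19 = -112 + 2888 = 2776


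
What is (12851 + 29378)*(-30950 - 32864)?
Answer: -2694801406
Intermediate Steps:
(12851 + 29378)*(-30950 - 32864) = 42229*(-63814) = -2694801406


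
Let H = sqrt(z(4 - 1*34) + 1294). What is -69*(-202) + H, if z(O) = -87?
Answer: 13938 + sqrt(1207) ≈ 13973.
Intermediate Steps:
H = sqrt(1207) (H = sqrt(-87 + 1294) = sqrt(1207) ≈ 34.742)
-69*(-202) + H = -69*(-202) + sqrt(1207) = 13938 + sqrt(1207)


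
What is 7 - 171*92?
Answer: -15725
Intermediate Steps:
7 - 171*92 = 7 - 15732 = -15725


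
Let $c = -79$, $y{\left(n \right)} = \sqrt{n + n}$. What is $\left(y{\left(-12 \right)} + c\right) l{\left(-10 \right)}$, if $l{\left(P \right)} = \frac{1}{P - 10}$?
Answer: $\frac{79}{20} - \frac{i \sqrt{6}}{10} \approx 3.95 - 0.24495 i$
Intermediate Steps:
$l{\left(P \right)} = \frac{1}{-10 + P}$
$y{\left(n \right)} = \sqrt{2} \sqrt{n}$ ($y{\left(n \right)} = \sqrt{2 n} = \sqrt{2} \sqrt{n}$)
$\left(y{\left(-12 \right)} + c\right) l{\left(-10 \right)} = \frac{\sqrt{2} \sqrt{-12} - 79}{-10 - 10} = \frac{\sqrt{2} \cdot 2 i \sqrt{3} - 79}{-20} = \left(2 i \sqrt{6} - 79\right) \left(- \frac{1}{20}\right) = \left(-79 + 2 i \sqrt{6}\right) \left(- \frac{1}{20}\right) = \frac{79}{20} - \frac{i \sqrt{6}}{10}$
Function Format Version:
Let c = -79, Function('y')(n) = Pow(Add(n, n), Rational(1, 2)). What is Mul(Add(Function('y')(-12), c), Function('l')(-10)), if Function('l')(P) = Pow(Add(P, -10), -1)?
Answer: Add(Rational(79, 20), Mul(Rational(-1, 10), I, Pow(6, Rational(1, 2)))) ≈ Add(3.9500, Mul(-0.24495, I))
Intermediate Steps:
Function('l')(P) = Pow(Add(-10, P), -1)
Function('y')(n) = Mul(Pow(2, Rational(1, 2)), Pow(n, Rational(1, 2))) (Function('y')(n) = Pow(Mul(2, n), Rational(1, 2)) = Mul(Pow(2, Rational(1, 2)), Pow(n, Rational(1, 2))))
Mul(Add(Function('y')(-12), c), Function('l')(-10)) = Mul(Add(Mul(Pow(2, Rational(1, 2)), Pow(-12, Rational(1, 2))), -79), Pow(Add(-10, -10), -1)) = Mul(Add(Mul(Pow(2, Rational(1, 2)), Mul(2, I, Pow(3, Rational(1, 2)))), -79), Pow(-20, -1)) = Mul(Add(Mul(2, I, Pow(6, Rational(1, 2))), -79), Rational(-1, 20)) = Mul(Add(-79, Mul(2, I, Pow(6, Rational(1, 2)))), Rational(-1, 20)) = Add(Rational(79, 20), Mul(Rational(-1, 10), I, Pow(6, Rational(1, 2))))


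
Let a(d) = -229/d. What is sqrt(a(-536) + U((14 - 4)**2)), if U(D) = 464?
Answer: sqrt(33357022)/268 ≈ 21.551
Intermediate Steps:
sqrt(a(-536) + U((14 - 4)**2)) = sqrt(-229/(-536) + 464) = sqrt(-229*(-1/536) + 464) = sqrt(229/536 + 464) = sqrt(248933/536) = sqrt(33357022)/268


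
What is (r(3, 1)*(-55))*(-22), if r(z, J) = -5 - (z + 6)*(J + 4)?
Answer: -60500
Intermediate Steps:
r(z, J) = -5 - (4 + J)*(6 + z) (r(z, J) = -5 - (6 + z)*(4 + J) = -5 - (4 + J)*(6 + z))
(r(3, 1)*(-55))*(-22) = ((-29 - 6*1 - 4*3 - 1*1*3)*(-55))*(-22) = ((-29 - 6 - 12 - 3)*(-55))*(-22) = -50*(-55)*(-22) = 2750*(-22) = -60500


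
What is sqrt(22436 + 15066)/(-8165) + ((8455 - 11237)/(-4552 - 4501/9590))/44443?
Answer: 3811340/277185791169 - sqrt(37502)/8165 ≈ -0.023704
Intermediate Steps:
sqrt(22436 + 15066)/(-8165) + ((8455 - 11237)/(-4552 - 4501/9590))/44443 = sqrt(37502)*(-1/8165) - 2782/(-4552 - 4501*1/9590)*(1/44443) = -sqrt(37502)/8165 - 2782/(-4552 - 643/1370)*(1/44443) = -sqrt(37502)/8165 - 2782/(-6236883/1370)*(1/44443) = -sqrt(37502)/8165 - 2782*(-1370/6236883)*(1/44443) = -sqrt(37502)/8165 + (3811340/6236883)*(1/44443) = -sqrt(37502)/8165 + 3811340/277185791169 = 3811340/277185791169 - sqrt(37502)/8165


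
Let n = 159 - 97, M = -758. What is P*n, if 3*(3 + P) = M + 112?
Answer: -40610/3 ≈ -13537.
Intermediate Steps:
n = 62
P = -655/3 (P = -3 + (-758 + 112)/3 = -3 + (⅓)*(-646) = -3 - 646/3 = -655/3 ≈ -218.33)
P*n = -655/3*62 = -40610/3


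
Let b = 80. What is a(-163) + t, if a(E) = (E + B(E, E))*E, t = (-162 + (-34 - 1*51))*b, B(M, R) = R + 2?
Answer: 33052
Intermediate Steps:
B(M, R) = 2 + R
t = -19760 (t = (-162 + (-34 - 1*51))*80 = (-162 + (-34 - 51))*80 = (-162 - 85)*80 = -247*80 = -19760)
a(E) = E*(2 + 2*E) (a(E) = (E + (2 + E))*E = (2 + 2*E)*E = E*(2 + 2*E))
a(-163) + t = 2*(-163)*(1 - 163) - 19760 = 2*(-163)*(-162) - 19760 = 52812 - 19760 = 33052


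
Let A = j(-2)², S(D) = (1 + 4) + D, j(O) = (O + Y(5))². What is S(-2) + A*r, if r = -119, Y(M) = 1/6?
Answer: -1738391/1296 ≈ -1341.4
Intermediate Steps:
Y(M) = ⅙
j(O) = (⅙ + O)² (j(O) = (O + ⅙)² = (⅙ + O)²)
S(D) = 5 + D
A = 14641/1296 (A = ((1 + 6*(-2))²/36)² = ((1 - 12)²/36)² = ((1/36)*(-11)²)² = ((1/36)*121)² = (121/36)² = 14641/1296 ≈ 11.297)
S(-2) + A*r = (5 - 2) + (14641/1296)*(-119) = 3 - 1742279/1296 = -1738391/1296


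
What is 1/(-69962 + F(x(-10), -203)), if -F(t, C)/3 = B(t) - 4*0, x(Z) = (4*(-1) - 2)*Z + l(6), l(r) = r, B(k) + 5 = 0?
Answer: -1/69947 ≈ -1.4297e-5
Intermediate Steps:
B(k) = -5 (B(k) = -5 + 0 = -5)
x(Z) = 6 - 6*Z (x(Z) = (4*(-1) - 2)*Z + 6 = (-4 - 2)*Z + 6 = -6*Z + 6 = 6 - 6*Z)
F(t, C) = 15 (F(t, C) = -3*(-5 - 4*0) = -3*(-5 + 0) = -3*(-5) = 15)
1/(-69962 + F(x(-10), -203)) = 1/(-69962 + 15) = 1/(-69947) = -1/69947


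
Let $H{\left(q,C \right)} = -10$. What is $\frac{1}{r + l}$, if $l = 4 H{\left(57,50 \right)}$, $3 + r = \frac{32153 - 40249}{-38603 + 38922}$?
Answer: $- \frac{29}{1983} \approx -0.014624$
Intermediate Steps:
$r = - \frac{823}{29}$ ($r = -3 + \frac{32153 - 40249}{-38603 + 38922} = -3 - \frac{8096}{319} = -3 - \frac{736}{29} = - \frac{823}{29} \approx -28.379$)
$l = -40$ ($l = 4 \left(-10\right) = -40$)
$\frac{1}{r + l} = \frac{1}{- \frac{823}{29} - 40} = \frac{1}{- \frac{1983}{29}} = - \frac{29}{1983}$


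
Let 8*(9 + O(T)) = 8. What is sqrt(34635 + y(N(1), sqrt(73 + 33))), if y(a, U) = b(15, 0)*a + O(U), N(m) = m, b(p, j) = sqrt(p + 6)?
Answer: sqrt(34627 + sqrt(21)) ≈ 186.10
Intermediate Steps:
b(p, j) = sqrt(6 + p)
O(T) = -8 (O(T) = -9 + (1/8)*8 = -9 + 1 = -8)
y(a, U) = -8 + a*sqrt(21) (y(a, U) = sqrt(6 + 15)*a - 8 = sqrt(21)*a - 8 = a*sqrt(21) - 8 = -8 + a*sqrt(21))
sqrt(34635 + y(N(1), sqrt(73 + 33))) = sqrt(34635 + (-8 + 1*sqrt(21))) = sqrt(34635 + (-8 + sqrt(21))) = sqrt(34627 + sqrt(21))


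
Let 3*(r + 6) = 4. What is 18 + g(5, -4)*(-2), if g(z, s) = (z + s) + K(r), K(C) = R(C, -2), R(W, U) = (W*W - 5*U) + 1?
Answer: -446/9 ≈ -49.556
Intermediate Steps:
R(W, U) = 1 + W² - 5*U (R(W, U) = (W² - 5*U) + 1 = 1 + W² - 5*U)
r = -14/3 (r = -6 + (⅓)*4 = -6 + 4/3 = -14/3 ≈ -4.6667)
K(C) = 11 + C² (K(C) = 1 + C² - 5*(-2) = 1 + C² + 10 = 11 + C²)
g(z, s) = 295/9 + s + z (g(z, s) = (z + s) + (11 + (-14/3)²) = (s + z) + (11 + 196/9) = (s + z) + 295/9 = 295/9 + s + z)
18 + g(5, -4)*(-2) = 18 + (295/9 - 4 + 5)*(-2) = 18 + (304/9)*(-2) = 18 - 608/9 = -446/9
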